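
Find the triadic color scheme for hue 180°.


Triadic: equally spaced at 120° intervals
H1 = 180°
H2 = (180 + 120) mod 360 = 300°
H3 = (180 + 240) mod 360 = 60°
Triadic = 180°, 300°, 60°


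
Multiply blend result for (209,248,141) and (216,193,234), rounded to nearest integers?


Multiply: C = A×B/255, rounded to nearest integer
R: 209×216/255 = 45144/255 ≈ 177.035 → 177
G: 248×193/255 = 47864/255 ≈ 187.702 → 188
B: 141×234/255 = 32994/255 ≈ 129.388 → 129
= RGB(177, 188, 129)


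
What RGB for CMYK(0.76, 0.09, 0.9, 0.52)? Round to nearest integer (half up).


R = 255 × (1-C) × (1-K) = 255 × 0.24 × 0.48 = 29.376 → 29
G = 255 × (1-M) × (1-K) = 255 × 0.91 × 0.48 = 111.384 → 111
B = 255 × (1-Y) × (1-K) = 255 × 0.10 × 0.48 = 12.24 → 12
= RGB(29, 111, 12)


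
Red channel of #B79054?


Color: #B79054
R = B7 = 183
G = 90 = 144
B = 54 = 84
Red = 183


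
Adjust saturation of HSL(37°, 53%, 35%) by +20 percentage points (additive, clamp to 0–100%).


Original S = 53%
Adjustment = +20 percentage points
New S = 53 + (20) = 73
Clamp to [0, 100] → 73
= HSL(37°, 73%, 35%)


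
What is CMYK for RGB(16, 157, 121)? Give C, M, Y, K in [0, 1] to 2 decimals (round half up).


R'=16/255≈0.0627, G'=157/255≈0.6157, B'=121/255≈0.4745
K = 1 - max(R',G',B') = 1 - 157/255 = 98/255 = 0.38431… → 0.38
(1-R'-K)/(1-K) simplifies to (max-R)/max with max = 157:
C = (157-16)/157 = 141/157 = 0.89808… → 0.90
M = (157-157)/157 = 0/157 = 0 → 0.00
Y = (157-121)/157 = 36/157 = 0.22929… → 0.23
= CMYK(0.90, 0.00, 0.23, 0.38)


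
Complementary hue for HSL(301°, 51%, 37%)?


Complement = opposite side of color wheel = hue + 180°
H' = (301 + 180) mod 360 = 121°
S and L unchanged.
= HSL(121°, 51%, 37%)


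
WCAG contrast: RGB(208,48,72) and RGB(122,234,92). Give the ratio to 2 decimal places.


Linearize each sRGB channel c=v/255: c/12.92 if c ≤ 0.04045 else ((c+0.055)/1.055)^2.4
L = 0.2126×R_lin + 0.7152×G_lin + 0.0722×B_lin
Color 1 (208,48,72):
  R=208: 208/255≈0.8157 > 0.04045 → ((0.8157+0.055)/1.055)^2.4 ≈ 0.63076
  G=48: 48/255≈0.1882 > 0.04045 → ((0.1882+0.055)/1.055)^2.4 ≈ 0.02956
  B=72: 72/255≈0.2824 > 0.04045 → ((0.2824+0.055)/1.055)^2.4 ≈ 0.06480
  L1 = 0.2126×0.63076 + 0.7152×0.02956 + 0.0722×0.06480 ≈ 0.15992
Color 2 (122,234,92):
  R=122: 122/255≈0.4784 > 0.04045 → ((0.4784+0.055)/1.055)^2.4 ≈ 0.19462
  G=234: 234/255≈0.9176 > 0.04045 → ((0.9176+0.055)/1.055)^2.4 ≈ 0.82279
  B=92: 92/255≈0.3608 > 0.04045 → ((0.3608+0.055)/1.055)^2.4 ≈ 0.10702
  L2 = 0.2126×0.19462 + 0.7152×0.82279 + 0.0722×0.10702 ≈ 0.63756
Lighter = 0.63756, Darker = 0.15992
Ratio = (L_lighter + 0.05) / (L_darker + 0.05)
Ratio = (0.63756 + 0.05) / (0.15992 + 0.05) = 0.68756 / 0.20992 ≈ 3.2754
Ratio ≈ 3.28:1


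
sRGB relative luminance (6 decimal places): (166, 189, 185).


Linearize each channel (sRGB transfer function): c = v/255; c_lin = c/12.92 if c ≤ 0.04045, else ((c+0.055)/1.055)^2.4
  R: 166/255 ≈ 0.650980 > 0.04045 → ((0.650980+0.055)/1.055)^2.4 ≈ 0.381326
  G: 189/255 ≈ 0.741176 > 0.04045 → ((0.741176+0.055)/1.055)^2.4 ≈ 0.508881
  B: 185/255 ≈ 0.725490 > 0.04045 → ((0.725490+0.055)/1.055)^2.4 ≈ 0.485150
R_lin = 0.381326, G_lin = 0.508881, B_lin = 0.485150
L = 0.2126×R + 0.7152×G + 0.0722×B
L = 0.2126×0.381326 + 0.7152×0.508881 + 0.0722×0.485150
L ≈ 0.480050


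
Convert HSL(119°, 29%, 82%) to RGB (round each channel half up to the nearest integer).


H=119°, S=0.29, L=0.82
C = (1-|2L-1|)×S = (1-|0.64|)×0.29 = 0.1044
H' = H/60 = 119/60 ≈ 1.9833; X = C×(1-|H' mod 2 - 1|) = 0.00174
m = L - C/2 = 0.82 - 0.0522 = 0.7678
Sector ⌊H'⌋ = 1 → (R',G',B') = (0.00174, 0.1044, 0.0)
RGB = ((R'+m)×255, (G'+m)×255, (B'+m)×255) = (196.2327, 222.411, 195.789)
Round half up → RGB(196, 222, 196)


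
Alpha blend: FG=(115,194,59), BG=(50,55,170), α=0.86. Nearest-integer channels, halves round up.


C = α×F + (1-α)×B, with 1-α = 0.14
R: 0.86×115 + 0.14×50 = 98.90 + 7.00 = 105.90 → 106
G: 0.86×194 + 0.14×55 = 166.84 + 7.70 = 174.54 → 175
B: 0.86×59 + 0.14×170 = 50.74 + 23.80 = 74.54 → 75
= RGB(106, 175, 75)


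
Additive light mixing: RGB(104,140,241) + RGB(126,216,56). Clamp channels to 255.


Additive: each channel = min(255, C₁+C₂)
R: 104+126 = 230 → 230
G: 140+216 = 356 → 255
B: 241+56 = 297 → 255
= RGB(230, 255, 255)


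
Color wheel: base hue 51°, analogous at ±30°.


Base hue: 51°
Left analog: (51 - 30) mod 360 = 21°
Right analog: (51 + 30) mod 360 = 81°
Analogous hues = 21° and 81°


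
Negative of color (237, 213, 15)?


Invert: (255-R, 255-G, 255-B)
R: 255-237 = 18
G: 255-213 = 42
B: 255-15 = 240
= RGB(18, 42, 240)


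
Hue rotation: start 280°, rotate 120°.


New hue = (H + rotation) mod 360
New hue = (280 + 120) mod 360
= 400 mod 360
= 40°


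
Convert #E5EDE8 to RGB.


E5 → 229 (R)
ED → 237 (G)
E8 → 232 (B)
= RGB(229, 237, 232)


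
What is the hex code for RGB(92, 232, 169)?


R = 92 → 5C (hex)
G = 232 → E8 (hex)
B = 169 → A9 (hex)
Hex = #5CE8A9


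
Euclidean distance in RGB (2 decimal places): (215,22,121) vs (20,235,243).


d = √[(R₁-R₂)² + (G₁-G₂)² + (B₁-B₂)²]
d = √[(215-20)² + (22-235)² + (121-243)²]
d = √[38025 + 45369 + 14884]
d = √98278
d ≈ 313.49


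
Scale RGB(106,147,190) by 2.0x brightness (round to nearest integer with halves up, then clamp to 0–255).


Multiply each channel by 2.0, round half up, clamp to [0, 255]
R: 106×2.0 = 212
G: 147×2.0 = 294 → clamp → 255
B: 190×2.0 = 380 → clamp → 255
= RGB(212, 255, 255)


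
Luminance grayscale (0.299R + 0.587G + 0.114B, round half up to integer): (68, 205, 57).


Gray = 0.299×R + 0.587×G + 0.114×B
Gray = 0.299×68 + 0.587×205 + 0.114×57
Gray = 20.332 + 120.335 + 6.498
Gray = 147.165 → round half up → 147
Gray = 147


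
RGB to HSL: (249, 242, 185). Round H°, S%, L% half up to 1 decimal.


Normalize: R'=249/255≈0.9765, G'=242/255≈0.9490, B'=185/255≈0.7255
Max=249/255, Min=185/255, Δ=Max-Min=64/255
L = (Max+Min)/2 = (249+185)/510 = 434/510 = 0.85098… → L = 85.1%
L > 0.5 → S = Δ/(2-Max-Min) = 64/(510-249-185) = 64/76 = 0.84210… → S = 84.2%
(the 1/255 factors cancel in S and H, so raw channel differences can be used)
Max is R' → H = 60 × (((G-B)/Δ) mod 6) = 60 × (((242-185)/64) mod 6)
  57/64 = 0.8906…
  H = 60 × 0.8906… = 53.437…° → H = 53.4°
= HSL(53.4°, 84.2%, 85.1%)


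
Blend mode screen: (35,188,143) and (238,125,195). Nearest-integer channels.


Screen: C = 255 - (255-A)×(255-B)/255, rounded to nearest integer
R: 255 - (255-35)×(255-238)/255 = 255 - 3740/255 ≈ 255 - 14.667 = 240.333 → 240
G: 255 - (255-188)×(255-125)/255 = 255 - 8710/255 ≈ 255 - 34.157 = 220.843 → 221
B: 255 - (255-143)×(255-195)/255 = 255 - 6720/255 ≈ 255 - 26.353 = 228.647 → 229
= RGB(240, 221, 229)


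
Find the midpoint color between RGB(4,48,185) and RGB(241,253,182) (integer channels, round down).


Midpoint: each channel = ⌊(C₁+C₂)/2⌋
R: ⌊(4+241)/2⌋ = 122
G: ⌊(48+253)/2⌋ = 150
B: ⌊(185+182)/2⌋ = 183
= RGB(122, 150, 183)


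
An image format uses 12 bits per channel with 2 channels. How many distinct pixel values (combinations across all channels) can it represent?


Total bits = 12 bits/channel × 2 channels = 24 bits
Distinct pixel values = 2^24
= 16,777,216 pixel values


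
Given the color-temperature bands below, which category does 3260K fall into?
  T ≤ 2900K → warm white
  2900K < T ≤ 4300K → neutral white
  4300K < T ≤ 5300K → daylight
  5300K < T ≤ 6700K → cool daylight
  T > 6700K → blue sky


Temperature: 3260K
2900K < 3260K ≤ 4300K → neutral white
Classification: neutral white


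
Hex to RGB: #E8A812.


E8 → 232 (R)
A8 → 168 (G)
12 → 18 (B)
= RGB(232, 168, 18)


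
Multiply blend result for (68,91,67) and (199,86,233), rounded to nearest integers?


Multiply: C = A×B/255, rounded to nearest integer
R: 68×199/255 = 13532/255 ≈ 53.067 → 53
G: 91×86/255 = 7826/255 ≈ 30.690 → 31
B: 67×233/255 = 15611/255 ≈ 61.220 → 61
= RGB(53, 31, 61)


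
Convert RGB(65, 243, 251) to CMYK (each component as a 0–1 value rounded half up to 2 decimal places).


R'=65/255≈0.2549, G'=243/255≈0.9529, B'=251/255≈0.9843
K = 1 - max(R',G',B') = 1 - 251/255 = 4/255 = 0.01568… → 0.02
(1-R'-K)/(1-K) simplifies to (max-R)/max with max = 251:
C = (251-65)/251 = 186/251 = 0.74103… → 0.74
M = (251-243)/251 = 8/251 = 0.03187… → 0.03
Y = (251-251)/251 = 0/251 = 0 → 0.00
= CMYK(0.74, 0.03, 0.00, 0.02)


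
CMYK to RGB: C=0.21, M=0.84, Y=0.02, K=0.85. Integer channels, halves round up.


R = 255 × (1-C) × (1-K) = 255 × 0.79 × 0.15 = 30.2175 → 30
G = 255 × (1-M) × (1-K) = 255 × 0.16 × 0.15 = 6.12 → 6
B = 255 × (1-Y) × (1-K) = 255 × 0.98 × 0.15 = 37.485 → 37
= RGB(30, 6, 37)


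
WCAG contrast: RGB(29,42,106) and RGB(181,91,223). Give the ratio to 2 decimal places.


Linearize each sRGB channel c=v/255: c/12.92 if c ≤ 0.04045 else ((c+0.055)/1.055)^2.4
L = 0.2126×R_lin + 0.7152×G_lin + 0.0722×B_lin
Color 1 (29,42,106):
  R=29: 29/255≈0.1137 > 0.04045 → ((0.1137+0.055)/1.055)^2.4 ≈ 0.01229
  G=42: 42/255≈0.1647 > 0.04045 → ((0.1647+0.055)/1.055)^2.4 ≈ 0.02315
  B=106: 106/255≈0.4157 > 0.04045 → ((0.4157+0.055)/1.055)^2.4 ≈ 0.14413
  L1 = 0.2126×0.01229 + 0.7152×0.02315 + 0.0722×0.14413 ≈ 0.02958
Color 2 (181,91,223):
  R=181: 181/255≈0.7098 > 0.04045 → ((0.7098+0.055)/1.055)^2.4 ≈ 0.46208
  G=91: 91/255≈0.3569 > 0.04045 → ((0.3569+0.055)/1.055)^2.4 ≈ 0.10462
  B=223: 223/255≈0.8745 > 0.04045 → ((0.8745+0.055)/1.055)^2.4 ≈ 0.73791
  L2 = 0.2126×0.46208 + 0.7152×0.10462 + 0.0722×0.73791 ≈ 0.22634
Lighter = 0.22634, Darker = 0.02958
Ratio = (L_lighter + 0.05) / (L_darker + 0.05)
Ratio = (0.22634 + 0.05) / (0.02958 + 0.05) = 0.27634 / 0.07958 ≈ 3.4725
Ratio ≈ 3.47:1


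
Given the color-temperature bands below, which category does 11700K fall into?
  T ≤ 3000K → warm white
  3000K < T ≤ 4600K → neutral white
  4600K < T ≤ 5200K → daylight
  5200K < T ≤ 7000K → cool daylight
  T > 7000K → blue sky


Temperature: 11700K
11700K > 7000K → blue sky
Classification: blue sky


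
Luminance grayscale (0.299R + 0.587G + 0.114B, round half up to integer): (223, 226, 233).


Gray = 0.299×R + 0.587×G + 0.114×B
Gray = 0.299×223 + 0.587×226 + 0.114×233
Gray = 66.677 + 132.662 + 26.562
Gray = 225.901 → round half up → 226
Gray = 226


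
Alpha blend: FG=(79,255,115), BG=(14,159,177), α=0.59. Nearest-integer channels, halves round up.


C = α×F + (1-α)×B, with 1-α = 0.41
R: 0.59×79 + 0.41×14 = 46.61 + 5.74 = 52.35 → 52
G: 0.59×255 + 0.41×159 = 150.45 + 65.19 = 215.64 → 216
B: 0.59×115 + 0.41×177 = 67.85 + 72.57 = 140.42 → 140
= RGB(52, 216, 140)


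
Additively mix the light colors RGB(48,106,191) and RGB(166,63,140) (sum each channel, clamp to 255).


Additive: each channel = min(255, C₁+C₂)
R: 48+166 = 214 → 214
G: 106+63 = 169 → 169
B: 191+140 = 331 → 255
= RGB(214, 169, 255)


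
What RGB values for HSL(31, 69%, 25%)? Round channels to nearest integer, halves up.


H=31°, S=0.69, L=0.25
C = (1-|2L-1|)×S = (1-|-0.50|)×0.69 = 0.345
H' = H/60 = 31/60 ≈ 0.5167; X = C×(1-|H' mod 2 - 1|) = 0.17825
m = L - C/2 = 0.25 - 0.1725 = 0.0775
Sector ⌊H'⌋ = 0 → (R',G',B') = (0.345, 0.17825, 0.0)
RGB = ((R'+m)×255, (G'+m)×255, (B'+m)×255) = (107.7375, 65.21625, 19.7625)
Round half up → RGB(108, 65, 20)


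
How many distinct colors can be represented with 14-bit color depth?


Colors = 2^bits = 2^14
= 16,384 colors


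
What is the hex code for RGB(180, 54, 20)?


R = 180 → B4 (hex)
G = 54 → 36 (hex)
B = 20 → 14 (hex)
Hex = #B43614


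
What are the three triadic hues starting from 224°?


Triadic: equally spaced at 120° intervals
H1 = 224°
H2 = (224 + 120) mod 360 = 344°
H3 = (224 + 240) mod 360 = 104°
Triadic = 224°, 344°, 104°


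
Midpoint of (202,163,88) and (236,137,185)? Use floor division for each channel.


Midpoint: each channel = ⌊(C₁+C₂)/2⌋
R: ⌊(202+236)/2⌋ = 219
G: ⌊(163+137)/2⌋ = 150
B: ⌊(88+185)/2⌋ = 136
= RGB(219, 150, 136)


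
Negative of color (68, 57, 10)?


Invert: (255-R, 255-G, 255-B)
R: 255-68 = 187
G: 255-57 = 198
B: 255-10 = 245
= RGB(187, 198, 245)


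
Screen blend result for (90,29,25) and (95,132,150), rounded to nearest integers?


Screen: C = 255 - (255-A)×(255-B)/255, rounded to nearest integer
R: 255 - (255-90)×(255-95)/255 = 255 - 26400/255 ≈ 255 - 103.529 = 151.471 → 151
G: 255 - (255-29)×(255-132)/255 = 255 - 27798/255 ≈ 255 - 109.012 = 145.988 → 146
B: 255 - (255-25)×(255-150)/255 = 255 - 24150/255 ≈ 255 - 94.706 = 160.294 → 160
= RGB(151, 146, 160)


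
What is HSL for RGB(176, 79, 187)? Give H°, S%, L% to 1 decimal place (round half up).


Normalize: R'=176/255≈0.6902, G'=79/255≈0.3098, B'=187/255≈0.7333
Max=187/255, Min=79/255, Δ=Max-Min=108/255
L = (Max+Min)/2 = (187+79)/510 = 266/510 = 0.52156… → L = 52.2%
L > 0.5 → S = Δ/(2-Max-Min) = 108/(510-187-79) = 108/244 = 0.44262… → S = 44.3%
(the 1/255 factors cancel in S and H, so raw channel differences can be used)
Max is B' → H = 60 × ((R-G)/Δ + 4) = 60 × ((176-79)/108 + 4)
  97/108 + 4 = 0.8981… + 4 = 4.8981…
  H = 60 × 4.8981… = 293.888…° → H = 293.9°
= HSL(293.9°, 44.3%, 52.2%)


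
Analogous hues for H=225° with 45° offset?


Base hue: 225°
Left analog: (225 - 45) mod 360 = 180°
Right analog: (225 + 45) mod 360 = 270°
Analogous hues = 180° and 270°


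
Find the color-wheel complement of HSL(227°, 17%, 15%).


Complement = opposite side of color wheel = hue + 180°
H' = (227 + 180) mod 360 = 47°
S and L unchanged.
= HSL(47°, 17%, 15%)


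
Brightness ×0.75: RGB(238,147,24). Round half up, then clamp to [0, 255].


Multiply each channel by 0.75, round half up, clamp to [0, 255]
R: 238×0.75 = 178.5 → round → 179
G: 147×0.75 = 110.25 → round → 110
B: 24×0.75 = 18
= RGB(179, 110, 18)


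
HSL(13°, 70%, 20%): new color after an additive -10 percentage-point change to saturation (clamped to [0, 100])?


Original S = 70%
Adjustment = -10 percentage points
New S = 70 + (-10) = 60
Clamp to [0, 100] → 60
= HSL(13°, 60%, 20%)


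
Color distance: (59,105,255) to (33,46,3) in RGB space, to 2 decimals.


d = √[(R₁-R₂)² + (G₁-G₂)² + (B₁-B₂)²]
d = √[(59-33)² + (105-46)² + (255-3)²]
d = √[676 + 3481 + 63504]
d = √67661
d ≈ 260.12


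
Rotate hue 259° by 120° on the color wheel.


New hue = (H + rotation) mod 360
New hue = (259 + 120) mod 360
= 379 mod 360
= 19°


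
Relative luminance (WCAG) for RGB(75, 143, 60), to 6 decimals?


Linearize each channel (sRGB transfer function): c = v/255; c_lin = c/12.92 if c ≤ 0.04045, else ((c+0.055)/1.055)^2.4
  R: 75/255 ≈ 0.294118 > 0.04045 → ((0.294118+0.055)/1.055)^2.4 ≈ 0.070360
  G: 143/255 ≈ 0.560784 > 0.04045 → ((0.560784+0.055)/1.055)^2.4 ≈ 0.274677
  B: 60/255 ≈ 0.235294 > 0.04045 → ((0.235294+0.055)/1.055)^2.4 ≈ 0.045186
R_lin = 0.070360, G_lin = 0.274677, B_lin = 0.045186
L = 0.2126×R + 0.7152×G + 0.0722×B
L = 0.2126×0.070360 + 0.7152×0.274677 + 0.0722×0.045186
L ≈ 0.214670


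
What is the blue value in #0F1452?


Color: #0F1452
R = 0F = 15
G = 14 = 20
B = 52 = 82
Blue = 82


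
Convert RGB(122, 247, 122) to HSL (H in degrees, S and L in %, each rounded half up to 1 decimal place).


Normalize: R'=122/255≈0.4784, G'=247/255≈0.9686, B'=122/255≈0.4784
Max=247/255, Min=122/255, Δ=Max-Min=125/255
L = (Max+Min)/2 = (247+122)/510 = 369/510 = 0.72352… → L = 72.4%
L > 0.5 → S = Δ/(2-Max-Min) = 125/(510-247-122) = 125/141 = 0.88652… → S = 88.7%
(the 1/255 factors cancel in S and H, so raw channel differences can be used)
Max is G' → H = 60 × ((B-R)/Δ + 2) = 60 × ((122-122)/125 + 2)
  0/125 + 2 = 0 + 2 = 2
  H = 60 × 2 = 120° → H = 120.0°
= HSL(120.0°, 88.7%, 72.4%)


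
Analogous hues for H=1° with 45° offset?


Base hue: 1°
Left analog: (1 - 45) mod 360 = 316°
Right analog: (1 + 45) mod 360 = 46°
Analogous hues = 316° and 46°


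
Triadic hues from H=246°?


Triadic: equally spaced at 120° intervals
H1 = 246°
H2 = (246 + 120) mod 360 = 6°
H3 = (246 + 240) mod 360 = 126°
Triadic = 246°, 6°, 126°


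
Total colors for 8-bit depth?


Colors = 2^bits = 2^8
= 256 colors


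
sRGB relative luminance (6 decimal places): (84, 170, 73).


Linearize each channel (sRGB transfer function): c = v/255; c_lin = c/12.92 if c ≤ 0.04045, else ((c+0.055)/1.055)^2.4
  R: 84/255 ≈ 0.329412 > 0.04045 → ((0.329412+0.055)/1.055)^2.4 ≈ 0.088656
  G: 170/255 ≈ 0.666667 > 0.04045 → ((0.666667+0.055)/1.055)^2.4 ≈ 0.401978
  B: 73/255 ≈ 0.286275 > 0.04045 → ((0.286275+0.055)/1.055)^2.4 ≈ 0.066626
R_lin = 0.088656, G_lin = 0.401978, B_lin = 0.066626
L = 0.2126×R + 0.7152×G + 0.0722×B
L = 0.2126×0.088656 + 0.7152×0.401978 + 0.0722×0.066626
L ≈ 0.311153


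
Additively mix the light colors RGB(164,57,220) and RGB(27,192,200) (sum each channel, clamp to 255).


Additive: each channel = min(255, C₁+C₂)
R: 164+27 = 191 → 191
G: 57+192 = 249 → 249
B: 220+200 = 420 → 255
= RGB(191, 249, 255)


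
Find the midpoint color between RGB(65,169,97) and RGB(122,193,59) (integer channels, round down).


Midpoint: each channel = ⌊(C₁+C₂)/2⌋
R: ⌊(65+122)/2⌋ = 93
G: ⌊(169+193)/2⌋ = 181
B: ⌊(97+59)/2⌋ = 78
= RGB(93, 181, 78)


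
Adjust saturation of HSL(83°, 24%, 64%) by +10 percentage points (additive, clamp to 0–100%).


Original S = 24%
Adjustment = +10 percentage points
New S = 24 + (10) = 34
Clamp to [0, 100] → 34
= HSL(83°, 34%, 64%)


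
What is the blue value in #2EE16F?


Color: #2EE16F
R = 2E = 46
G = E1 = 225
B = 6F = 111
Blue = 111


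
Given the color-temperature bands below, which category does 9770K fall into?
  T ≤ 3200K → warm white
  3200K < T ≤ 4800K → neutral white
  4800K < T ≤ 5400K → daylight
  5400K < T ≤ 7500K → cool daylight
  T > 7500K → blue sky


Temperature: 9770K
9770K > 7500K → blue sky
Classification: blue sky


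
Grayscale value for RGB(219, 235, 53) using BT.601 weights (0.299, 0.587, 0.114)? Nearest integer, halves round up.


Gray = 0.299×R + 0.587×G + 0.114×B
Gray = 0.299×219 + 0.587×235 + 0.114×53
Gray = 65.481 + 137.945 + 6.042
Gray = 209.468 → round half up → 209
Gray = 209


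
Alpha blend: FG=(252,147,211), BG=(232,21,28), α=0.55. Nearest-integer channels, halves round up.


C = α×F + (1-α)×B, with 1-α = 0.45
R: 0.55×252 + 0.45×232 = 138.60 + 104.40 = 243.00 → 243
G: 0.55×147 + 0.45×21 = 80.85 + 9.45 = 90.30 → 90
B: 0.55×211 + 0.45×28 = 116.05 + 12.60 = 128.65 → 129
= RGB(243, 90, 129)


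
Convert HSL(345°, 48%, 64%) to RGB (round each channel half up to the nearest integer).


H=345°, S=0.48, L=0.64
C = (1-|2L-1|)×S = (1-|0.28|)×0.48 = 0.3456
H' = H/60 = 345/60 ≈ 5.7500; X = C×(1-|H' mod 2 - 1|) = 0.0864
m = L - C/2 = 0.64 - 0.1728 = 0.4672
Sector ⌊H'⌋ = 5 → (R',G',B') = (0.3456, 0.0, 0.0864)
RGB = ((R'+m)×255, (G'+m)×255, (B'+m)×255) = (207.264, 119.136, 141.168)
Round half up → RGB(207, 119, 141)


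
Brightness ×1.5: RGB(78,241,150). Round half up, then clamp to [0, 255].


Multiply each channel by 1.5, round half up, clamp to [0, 255]
R: 78×1.5 = 117
G: 241×1.5 = 361.5 → round → 362 → clamp → 255
B: 150×1.5 = 225
= RGB(117, 255, 225)


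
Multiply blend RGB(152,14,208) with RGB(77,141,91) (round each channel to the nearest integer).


Multiply: C = A×B/255, rounded to nearest integer
R: 152×77/255 = 11704/255 ≈ 45.898 → 46
G: 14×141/255 = 1974/255 ≈ 7.741 → 8
B: 208×91/255 = 18928/255 ≈ 74.227 → 74
= RGB(46, 8, 74)


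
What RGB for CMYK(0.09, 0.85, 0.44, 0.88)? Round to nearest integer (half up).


R = 255 × (1-C) × (1-K) = 255 × 0.91 × 0.12 = 27.846 → 28
G = 255 × (1-M) × (1-K) = 255 × 0.15 × 0.12 = 4.59 → 5
B = 255 × (1-Y) × (1-K) = 255 × 0.56 × 0.12 = 17.136 → 17
= RGB(28, 5, 17)


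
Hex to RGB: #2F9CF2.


2F → 47 (R)
9C → 156 (G)
F2 → 242 (B)
= RGB(47, 156, 242)


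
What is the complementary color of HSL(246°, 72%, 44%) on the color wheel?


Complement = opposite side of color wheel = hue + 180°
H' = (246 + 180) mod 360 = 66°
S and L unchanged.
= HSL(66°, 72%, 44%)


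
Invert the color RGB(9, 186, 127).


Invert: (255-R, 255-G, 255-B)
R: 255-9 = 246
G: 255-186 = 69
B: 255-127 = 128
= RGB(246, 69, 128)


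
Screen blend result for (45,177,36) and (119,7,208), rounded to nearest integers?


Screen: C = 255 - (255-A)×(255-B)/255, rounded to nearest integer
R: 255 - (255-45)×(255-119)/255 = 255 - 28560/255 ≈ 255 - 112.000 = 143.000 → 143
G: 255 - (255-177)×(255-7)/255 = 255 - 19344/255 ≈ 255 - 75.859 = 179.141 → 179
B: 255 - (255-36)×(255-208)/255 = 255 - 10293/255 ≈ 255 - 40.365 = 214.635 → 215
= RGB(143, 179, 215)


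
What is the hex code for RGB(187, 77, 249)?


R = 187 → BB (hex)
G = 77 → 4D (hex)
B = 249 → F9 (hex)
Hex = #BB4DF9


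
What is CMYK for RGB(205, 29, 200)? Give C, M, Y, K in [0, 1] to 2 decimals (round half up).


R'=205/255≈0.8039, G'=29/255≈0.1137, B'=200/255≈0.7843
K = 1 - max(R',G',B') = 1 - 205/255 = 50/255 = 0.19607… → 0.20
(1-R'-K)/(1-K) simplifies to (max-R)/max with max = 205:
C = (205-205)/205 = 0/205 = 0 → 0.00
M = (205-29)/205 = 176/205 = 0.85853… → 0.86
Y = (205-200)/205 = 5/205 = 0.02439… → 0.02
= CMYK(0.00, 0.86, 0.02, 0.20)


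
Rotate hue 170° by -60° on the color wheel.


New hue = (H + rotation) mod 360
New hue = (170 -60) mod 360
= 110 mod 360
= 110°


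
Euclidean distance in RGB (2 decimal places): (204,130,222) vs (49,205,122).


d = √[(R₁-R₂)² + (G₁-G₂)² + (B₁-B₂)²]
d = √[(204-49)² + (130-205)² + (222-122)²]
d = √[24025 + 5625 + 10000]
d = √39650
d ≈ 199.12


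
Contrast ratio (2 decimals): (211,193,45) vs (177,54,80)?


Linearize each sRGB channel c=v/255: c/12.92 if c ≤ 0.04045 else ((c+0.055)/1.055)^2.4
L = 0.2126×R_lin + 0.7152×G_lin + 0.0722×B_lin
Color 1 (211,193,45):
  R=211: 211/255≈0.8275 > 0.04045 → ((0.8275+0.055)/1.055)^2.4 ≈ 0.65141
  G=193: 193/255≈0.7569 > 0.04045 → ((0.7569+0.055)/1.055)^2.4 ≈ 0.53328
  B=45: 45/255≈0.1765 > 0.04045 → ((0.1765+0.055)/1.055)^2.4 ≈ 0.02624
  L1 = 0.2126×0.65141 + 0.7152×0.53328 + 0.0722×0.02624 ≈ 0.52178
Color 2 (177,54,80):
  R=177: 177/255≈0.6941 > 0.04045 → ((0.6941+0.055)/1.055)^2.4 ≈ 0.43966
  G=54: 54/255≈0.2118 > 0.04045 → ((0.2118+0.055)/1.055)^2.4 ≈ 0.03689
  B=80: 80/255≈0.3137 > 0.04045 → ((0.3137+0.055)/1.055)^2.4 ≈ 0.08022
  L2 = 0.2126×0.43966 + 0.7152×0.03689 + 0.0722×0.08022 ≈ 0.12565
Lighter = 0.52178, Darker = 0.12565
Ratio = (L_lighter + 0.05) / (L_darker + 0.05)
Ratio = (0.52178 + 0.05) / (0.12565 + 0.05) = 0.57178 / 0.17565 ≈ 3.2553
Ratio ≈ 3.26:1


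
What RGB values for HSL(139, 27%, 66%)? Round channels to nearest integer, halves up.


H=139°, S=0.27, L=0.66
C = (1-|2L-1|)×S = (1-|0.32|)×0.27 = 0.1836
H' = H/60 = 139/60 ≈ 2.3167; X = C×(1-|H' mod 2 - 1|) = 0.05814
m = L - C/2 = 0.66 - 0.0918 = 0.5682
Sector ⌊H'⌋ = 2 → (R',G',B') = (0.0, 0.1836, 0.05814)
RGB = ((R'+m)×255, (G'+m)×255, (B'+m)×255) = (144.891, 191.709, 159.7167)
Round half up → RGB(145, 192, 160)


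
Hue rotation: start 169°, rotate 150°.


New hue = (H + rotation) mod 360
New hue = (169 + 150) mod 360
= 319 mod 360
= 319°


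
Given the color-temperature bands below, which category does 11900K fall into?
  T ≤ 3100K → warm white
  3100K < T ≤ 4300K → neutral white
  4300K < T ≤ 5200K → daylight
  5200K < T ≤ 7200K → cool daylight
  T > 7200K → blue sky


Temperature: 11900K
11900K > 7200K → blue sky
Classification: blue sky


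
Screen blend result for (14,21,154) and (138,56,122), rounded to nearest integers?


Screen: C = 255 - (255-A)×(255-B)/255, rounded to nearest integer
R: 255 - (255-14)×(255-138)/255 = 255 - 28197/255 ≈ 255 - 110.576 = 144.424 → 144
G: 255 - (255-21)×(255-56)/255 = 255 - 46566/255 ≈ 255 - 182.612 = 72.388 → 72
B: 255 - (255-154)×(255-122)/255 = 255 - 13433/255 ≈ 255 - 52.678 = 202.322 → 202
= RGB(144, 72, 202)


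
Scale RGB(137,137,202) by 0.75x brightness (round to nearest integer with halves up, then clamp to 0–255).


Multiply each channel by 0.75, round half up, clamp to [0, 255]
R: 137×0.75 = 102.75 → round → 103
G: 137×0.75 = 102.75 → round → 103
B: 202×0.75 = 151.5 → round → 152
= RGB(103, 103, 152)


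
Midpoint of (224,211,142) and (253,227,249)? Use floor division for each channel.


Midpoint: each channel = ⌊(C₁+C₂)/2⌋
R: ⌊(224+253)/2⌋ = 238
G: ⌊(211+227)/2⌋ = 219
B: ⌊(142+249)/2⌋ = 195
= RGB(238, 219, 195)


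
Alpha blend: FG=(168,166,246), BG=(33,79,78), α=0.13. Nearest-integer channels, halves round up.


C = α×F + (1-α)×B, with 1-α = 0.87
R: 0.13×168 + 0.87×33 = 21.84 + 28.71 = 50.55 → 51
G: 0.13×166 + 0.87×79 = 21.58 + 68.73 = 90.31 → 90
B: 0.13×246 + 0.87×78 = 31.98 + 67.86 = 99.84 → 100
= RGB(51, 90, 100)


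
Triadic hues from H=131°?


Triadic: equally spaced at 120° intervals
H1 = 131°
H2 = (131 + 120) mod 360 = 251°
H3 = (131 + 240) mod 360 = 11°
Triadic = 131°, 251°, 11°


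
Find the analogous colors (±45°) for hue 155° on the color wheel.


Base hue: 155°
Left analog: (155 - 45) mod 360 = 110°
Right analog: (155 + 45) mod 360 = 200°
Analogous hues = 110° and 200°


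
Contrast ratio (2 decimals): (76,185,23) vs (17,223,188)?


Linearize each sRGB channel c=v/255: c/12.92 if c ≤ 0.04045 else ((c+0.055)/1.055)^2.4
L = 0.2126×R_lin + 0.7152×G_lin + 0.0722×B_lin
Color 1 (76,185,23):
  R=76: 76/255≈0.2980 > 0.04045 → ((0.2980+0.055)/1.055)^2.4 ≈ 0.07227
  G=185: 185/255≈0.7255 > 0.04045 → ((0.7255+0.055)/1.055)^2.4 ≈ 0.48515
  B=23: 23/255≈0.0902 > 0.04045 → ((0.0902+0.055)/1.055)^2.4 ≈ 0.00857
  L1 = 0.2126×0.07227 + 0.7152×0.48515 + 0.0722×0.00857 ≈ 0.36296
Color 2 (17,223,188):
  R=17: 17/255≈0.0667 > 0.04045 → ((0.0667+0.055)/1.055)^2.4 ≈ 0.00561
  G=223: 223/255≈0.8745 > 0.04045 → ((0.8745+0.055)/1.055)^2.4 ≈ 0.73791
  B=188: 188/255≈0.7373 > 0.04045 → ((0.7373+0.055)/1.055)^2.4 ≈ 0.50289
  L2 = 0.2126×0.00561 + 0.7152×0.73791 + 0.0722×0.50289 ≈ 0.56525
Lighter = 0.56525, Darker = 0.36296
Ratio = (L_lighter + 0.05) / (L_darker + 0.05)
Ratio = (0.56525 + 0.05) / (0.36296 + 0.05) = 0.61525 / 0.41296 ≈ 1.4899
Ratio ≈ 1.49:1


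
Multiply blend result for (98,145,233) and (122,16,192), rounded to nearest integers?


Multiply: C = A×B/255, rounded to nearest integer
R: 98×122/255 = 11956/255 ≈ 46.886 → 47
G: 145×16/255 = 2320/255 ≈ 9.098 → 9
B: 233×192/255 = 44736/255 ≈ 175.435 → 175
= RGB(47, 9, 175)


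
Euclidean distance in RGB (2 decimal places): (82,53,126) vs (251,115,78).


d = √[(R₁-R₂)² + (G₁-G₂)² + (B₁-B₂)²]
d = √[(82-251)² + (53-115)² + (126-78)²]
d = √[28561 + 3844 + 2304]
d = √34709
d ≈ 186.30


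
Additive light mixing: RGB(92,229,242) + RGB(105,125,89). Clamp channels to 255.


Additive: each channel = min(255, C₁+C₂)
R: 92+105 = 197 → 197
G: 229+125 = 354 → 255
B: 242+89 = 331 → 255
= RGB(197, 255, 255)


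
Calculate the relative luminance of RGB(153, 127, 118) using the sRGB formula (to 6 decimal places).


Linearize each channel (sRGB transfer function): c = v/255; c_lin = c/12.92 if c ≤ 0.04045, else ((c+0.055)/1.055)^2.4
  R: 153/255 ≈ 0.600000 > 0.04045 → ((0.600000+0.055)/1.055)^2.4 ≈ 0.318547
  G: 127/255 ≈ 0.498039 > 0.04045 → ((0.498039+0.055)/1.055)^2.4 ≈ 0.212231
  B: 118/255 ≈ 0.462745 > 0.04045 → ((0.462745+0.055)/1.055)^2.4 ≈ 0.181164
R_lin = 0.318547, G_lin = 0.212231, B_lin = 0.181164
L = 0.2126×R + 0.7152×G + 0.0722×B
L = 0.2126×0.318547 + 0.7152×0.212231 + 0.0722×0.181164
L ≈ 0.232591


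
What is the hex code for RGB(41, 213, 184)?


R = 41 → 29 (hex)
G = 213 → D5 (hex)
B = 184 → B8 (hex)
Hex = #29D5B8


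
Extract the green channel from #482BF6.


Color: #482BF6
R = 48 = 72
G = 2B = 43
B = F6 = 246
Green = 43


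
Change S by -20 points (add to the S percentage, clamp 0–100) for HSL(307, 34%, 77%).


Original S = 34%
Adjustment = -20 percentage points
New S = 34 + (-20) = 14
Clamp to [0, 100] → 14
= HSL(307°, 14%, 77%)


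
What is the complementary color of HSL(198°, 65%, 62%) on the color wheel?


Complement = opposite side of color wheel = hue + 180°
H' = (198 + 180) mod 360 = 18°
S and L unchanged.
= HSL(18°, 65%, 62%)


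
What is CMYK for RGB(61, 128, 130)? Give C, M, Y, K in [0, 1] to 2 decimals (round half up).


R'=61/255≈0.2392, G'=128/255≈0.5020, B'=130/255≈0.5098
K = 1 - max(R',G',B') = 1 - 130/255 = 125/255 = 0.49019… → 0.49
(1-R'-K)/(1-K) simplifies to (max-R)/max with max = 130:
C = (130-61)/130 = 69/130 = 0.53076… → 0.53
M = (130-128)/130 = 2/130 = 0.01538… → 0.02
Y = (130-130)/130 = 0/130 = 0 → 0.00
= CMYK(0.53, 0.02, 0.00, 0.49)


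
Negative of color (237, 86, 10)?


Invert: (255-R, 255-G, 255-B)
R: 255-237 = 18
G: 255-86 = 169
B: 255-10 = 245
= RGB(18, 169, 245)


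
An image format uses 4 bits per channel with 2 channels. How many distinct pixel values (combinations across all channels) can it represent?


Total bits = 4 bits/channel × 2 channels = 8 bits
Distinct pixel values = 2^8
= 256 pixel values


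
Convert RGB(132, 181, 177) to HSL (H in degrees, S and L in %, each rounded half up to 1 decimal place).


Normalize: R'=132/255≈0.5176, G'=181/255≈0.7098, B'=177/255≈0.6941
Max=181/255, Min=132/255, Δ=Max-Min=49/255
L = (Max+Min)/2 = (181+132)/510 = 313/510 = 0.61372… → L = 61.4%
L > 0.5 → S = Δ/(2-Max-Min) = 49/(510-181-132) = 49/197 = 0.24873… → S = 24.9%
(the 1/255 factors cancel in S and H, so raw channel differences can be used)
Max is G' → H = 60 × ((B-R)/Δ + 2) = 60 × ((177-132)/49 + 2)
  45/49 + 2 = 0.9183… + 2 = 2.9183…
  H = 60 × 2.9183… = 175.102…° → H = 175.1°
= HSL(175.1°, 24.9%, 61.4%)


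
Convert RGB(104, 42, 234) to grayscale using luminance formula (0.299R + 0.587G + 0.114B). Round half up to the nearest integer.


Gray = 0.299×R + 0.587×G + 0.114×B
Gray = 0.299×104 + 0.587×42 + 0.114×234
Gray = 31.096 + 24.654 + 26.676
Gray = 82.426 → round half up → 82
Gray = 82


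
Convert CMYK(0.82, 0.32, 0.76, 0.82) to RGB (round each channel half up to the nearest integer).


R = 255 × (1-C) × (1-K) = 255 × 0.18 × 0.18 = 8.262 → 8
G = 255 × (1-M) × (1-K) = 255 × 0.68 × 0.18 = 31.212 → 31
B = 255 × (1-Y) × (1-K) = 255 × 0.24 × 0.18 = 11.016 → 11
= RGB(8, 31, 11)


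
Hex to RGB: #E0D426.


E0 → 224 (R)
D4 → 212 (G)
26 → 38 (B)
= RGB(224, 212, 38)


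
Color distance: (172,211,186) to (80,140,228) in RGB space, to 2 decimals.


d = √[(R₁-R₂)² + (G₁-G₂)² + (B₁-B₂)²]
d = √[(172-80)² + (211-140)² + (186-228)²]
d = √[8464 + 5041 + 1764]
d = √15269
d ≈ 123.57


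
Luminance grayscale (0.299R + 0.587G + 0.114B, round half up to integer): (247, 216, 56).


Gray = 0.299×R + 0.587×G + 0.114×B
Gray = 0.299×247 + 0.587×216 + 0.114×56
Gray = 73.853 + 126.792 + 6.384
Gray = 207.029 → round half up → 207
Gray = 207


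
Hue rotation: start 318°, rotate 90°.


New hue = (H + rotation) mod 360
New hue = (318 + 90) mod 360
= 408 mod 360
= 48°


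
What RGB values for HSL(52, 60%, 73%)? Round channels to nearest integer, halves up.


H=52°, S=0.60, L=0.73
C = (1-|2L-1|)×S = (1-|0.46|)×0.60 = 0.324
H' = H/60 = 52/60 ≈ 0.8667; X = C×(1-|H' mod 2 - 1|) = 0.2808
m = L - C/2 = 0.73 - 0.162 = 0.568
Sector ⌊H'⌋ = 0 → (R',G',B') = (0.324, 0.2808, 0.0)
RGB = ((R'+m)×255, (G'+m)×255, (B'+m)×255) = (227.46, 216.444, 144.84)
Round half up → RGB(227, 216, 145)


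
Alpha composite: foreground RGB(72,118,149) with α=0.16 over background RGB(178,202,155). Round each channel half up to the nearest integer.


C = α×F + (1-α)×B, with 1-α = 0.84
R: 0.16×72 + 0.84×178 = 11.52 + 149.52 = 161.04 → 161
G: 0.16×118 + 0.84×202 = 18.88 + 169.68 = 188.56 → 189
B: 0.16×149 + 0.84×155 = 23.84 + 130.20 = 154.04 → 154
= RGB(161, 189, 154)


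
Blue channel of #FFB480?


Color: #FFB480
R = FF = 255
G = B4 = 180
B = 80 = 128
Blue = 128


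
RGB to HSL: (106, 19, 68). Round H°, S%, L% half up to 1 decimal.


Normalize: R'=106/255≈0.4157, G'=19/255≈0.0745, B'=68/255≈0.2667
Max=106/255, Min=19/255, Δ=Max-Min=87/255
L = (Max+Min)/2 = (106+19)/510 = 125/510 = 0.24509… → L = 24.5%
L ≤ 0.5 → S = Δ/(Max+Min) = 87/(106+19) = 87/125 = 0.696 → S = 69.6%
(the 1/255 factors cancel in S and H, so raw channel differences can be used)
Max is R' → H = 60 × (((G-B)/Δ) mod 6) = 60 × (((19-68)/87) mod 6)
  (-49)/87 = -0.5632…; negative, so add 6 → 5.4367…
  H = 60 × 5.4367… = 326.206…° → H = 326.2°
= HSL(326.2°, 69.6%, 24.5%)


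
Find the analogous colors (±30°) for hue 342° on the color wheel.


Base hue: 342°
Left analog: (342 - 30) mod 360 = 312°
Right analog: (342 + 30) mod 360 = 12°
Analogous hues = 312° and 12°


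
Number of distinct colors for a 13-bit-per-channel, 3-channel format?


Total bits = 13 bits/channel × 3 channels = 39 bits
Distinct colors = 2^39
= 549,755,813,888 colors


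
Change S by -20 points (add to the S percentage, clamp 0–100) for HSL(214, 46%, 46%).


Original S = 46%
Adjustment = -20 percentage points
New S = 46 + (-20) = 26
Clamp to [0, 100] → 26
= HSL(214°, 26%, 46%)


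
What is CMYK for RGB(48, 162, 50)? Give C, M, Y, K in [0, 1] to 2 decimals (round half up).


R'=48/255≈0.1882, G'=162/255≈0.6353, B'=50/255≈0.1961
K = 1 - max(R',G',B') = 1 - 162/255 = 93/255 = 0.36470… → 0.36
(1-R'-K)/(1-K) simplifies to (max-R)/max with max = 162:
C = (162-48)/162 = 114/162 = 0.70370… → 0.70
M = (162-162)/162 = 0/162 = 0 → 0.00
Y = (162-50)/162 = 112/162 = 0.69135… → 0.69
= CMYK(0.70, 0.00, 0.69, 0.36)


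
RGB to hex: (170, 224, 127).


R = 170 → AA (hex)
G = 224 → E0 (hex)
B = 127 → 7F (hex)
Hex = #AAE07F


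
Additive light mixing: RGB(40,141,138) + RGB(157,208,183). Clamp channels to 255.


Additive: each channel = min(255, C₁+C₂)
R: 40+157 = 197 → 197
G: 141+208 = 349 → 255
B: 138+183 = 321 → 255
= RGB(197, 255, 255)


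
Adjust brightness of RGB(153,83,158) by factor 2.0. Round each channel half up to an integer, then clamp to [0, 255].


Multiply each channel by 2.0, round half up, clamp to [0, 255]
R: 153×2.0 = 306 → clamp → 255
G: 83×2.0 = 166
B: 158×2.0 = 316 → clamp → 255
= RGB(255, 166, 255)


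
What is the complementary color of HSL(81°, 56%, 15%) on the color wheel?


Complement = opposite side of color wheel = hue + 180°
H' = (81 + 180) mod 360 = 261°
S and L unchanged.
= HSL(261°, 56%, 15%)


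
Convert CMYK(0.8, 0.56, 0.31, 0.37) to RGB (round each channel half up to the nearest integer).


R = 255 × (1-C) × (1-K) = 255 × 0.20 × 0.63 = 32.13 → 32
G = 255 × (1-M) × (1-K) = 255 × 0.44 × 0.63 = 70.686 → 71
B = 255 × (1-Y) × (1-K) = 255 × 0.69 × 0.63 = 110.8485 → 111
= RGB(32, 71, 111)


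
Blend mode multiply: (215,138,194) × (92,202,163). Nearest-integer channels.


Multiply: C = A×B/255, rounded to nearest integer
R: 215×92/255 = 19780/255 ≈ 77.569 → 78
G: 138×202/255 = 27876/255 ≈ 109.318 → 109
B: 194×163/255 = 31622/255 ≈ 124.008 → 124
= RGB(78, 109, 124)


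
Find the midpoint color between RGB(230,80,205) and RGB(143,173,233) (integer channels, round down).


Midpoint: each channel = ⌊(C₁+C₂)/2⌋
R: ⌊(230+143)/2⌋ = 186
G: ⌊(80+173)/2⌋ = 126
B: ⌊(205+233)/2⌋ = 219
= RGB(186, 126, 219)


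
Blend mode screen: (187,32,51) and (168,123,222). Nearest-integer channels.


Screen: C = 255 - (255-A)×(255-B)/255, rounded to nearest integer
R: 255 - (255-187)×(255-168)/255 = 255 - 5916/255 ≈ 255 - 23.200 = 231.800 → 232
G: 255 - (255-32)×(255-123)/255 = 255 - 29436/255 ≈ 255 - 115.435 = 139.565 → 140
B: 255 - (255-51)×(255-222)/255 = 255 - 6732/255 ≈ 255 - 26.400 = 228.600 → 229
= RGB(232, 140, 229)


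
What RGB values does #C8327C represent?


C8 → 200 (R)
32 → 50 (G)
7C → 124 (B)
= RGB(200, 50, 124)


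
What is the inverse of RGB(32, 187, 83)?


Invert: (255-R, 255-G, 255-B)
R: 255-32 = 223
G: 255-187 = 68
B: 255-83 = 172
= RGB(223, 68, 172)


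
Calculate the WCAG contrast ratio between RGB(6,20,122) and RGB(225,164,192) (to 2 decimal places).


Linearize each sRGB channel c=v/255: c/12.92 if c ≤ 0.04045 else ((c+0.055)/1.055)^2.4
L = 0.2126×R_lin + 0.7152×G_lin + 0.0722×B_lin
Color 1 (6,20,122):
  R=6: 6/255≈0.0235 ≤ 0.04045 → 0.0235/12.92 ≈ 0.00182
  G=20: 20/255≈0.0784 > 0.04045 → ((0.0784+0.055)/1.055)^2.4 ≈ 0.00700
  B=122: 122/255≈0.4784 > 0.04045 → ((0.4784+0.055)/1.055)^2.4 ≈ 0.19462
  L1 = 0.2126×0.00182 + 0.7152×0.00700 + 0.0722×0.19462 ≈ 0.01944
Color 2 (225,164,192):
  R=225: 225/255≈0.8824 > 0.04045 → ((0.8824+0.055)/1.055)^2.4 ≈ 0.75294
  G=164: 164/255≈0.6431 > 0.04045 → ((0.6431+0.055)/1.055)^2.4 ≈ 0.37124
  B=192: 192/255≈0.7529 > 0.04045 → ((0.7529+0.055)/1.055)^2.4 ≈ 0.52712
  L2 = 0.2126×0.75294 + 0.7152×0.37124 + 0.0722×0.52712 ≈ 0.46364
Lighter = 0.46364, Darker = 0.01944
Ratio = (L_lighter + 0.05) / (L_darker + 0.05)
Ratio = (0.46364 + 0.05) / (0.01944 + 0.05) = 0.51364 / 0.06944 ≈ 7.3967
Ratio ≈ 7.40:1


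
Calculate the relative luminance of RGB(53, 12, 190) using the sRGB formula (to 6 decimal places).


Linearize each channel (sRGB transfer function): c = v/255; c_lin = c/12.92 if c ≤ 0.04045, else ((c+0.055)/1.055)^2.4
  R: 53/255 ≈ 0.207843 > 0.04045 → ((0.207843+0.055)/1.055)^2.4 ≈ 0.035601
  G: 12/255 ≈ 0.047059 > 0.04045 → ((0.047059+0.055)/1.055)^2.4 ≈ 0.003677
  B: 190/255 ≈ 0.745098 > 0.04045 → ((0.745098+0.055)/1.055)^2.4 ≈ 0.514918
R_lin = 0.035601, G_lin = 0.003677, B_lin = 0.514918
L = 0.2126×R + 0.7152×G + 0.0722×B
L = 0.2126×0.035601 + 0.7152×0.003677 + 0.0722×0.514918
L ≈ 0.047375


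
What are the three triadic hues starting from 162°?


Triadic: equally spaced at 120° intervals
H1 = 162°
H2 = (162 + 120) mod 360 = 282°
H3 = (162 + 240) mod 360 = 42°
Triadic = 162°, 282°, 42°


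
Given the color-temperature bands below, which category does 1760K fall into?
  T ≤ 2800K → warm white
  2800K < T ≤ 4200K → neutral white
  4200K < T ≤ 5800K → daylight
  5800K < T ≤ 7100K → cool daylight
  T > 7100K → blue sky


Temperature: 1760K
1760K ≤ 2800K → warm white
Classification: warm white


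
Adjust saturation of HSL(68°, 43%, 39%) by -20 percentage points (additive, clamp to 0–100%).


Original S = 43%
Adjustment = -20 percentage points
New S = 43 + (-20) = 23
Clamp to [0, 100] → 23
= HSL(68°, 23%, 39%)


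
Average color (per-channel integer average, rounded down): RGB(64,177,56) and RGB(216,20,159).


Midpoint: each channel = ⌊(C₁+C₂)/2⌋
R: ⌊(64+216)/2⌋ = 140
G: ⌊(177+20)/2⌋ = 98
B: ⌊(56+159)/2⌋ = 107
= RGB(140, 98, 107)


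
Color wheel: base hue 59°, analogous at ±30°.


Base hue: 59°
Left analog: (59 - 30) mod 360 = 29°
Right analog: (59 + 30) mod 360 = 89°
Analogous hues = 29° and 89°
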